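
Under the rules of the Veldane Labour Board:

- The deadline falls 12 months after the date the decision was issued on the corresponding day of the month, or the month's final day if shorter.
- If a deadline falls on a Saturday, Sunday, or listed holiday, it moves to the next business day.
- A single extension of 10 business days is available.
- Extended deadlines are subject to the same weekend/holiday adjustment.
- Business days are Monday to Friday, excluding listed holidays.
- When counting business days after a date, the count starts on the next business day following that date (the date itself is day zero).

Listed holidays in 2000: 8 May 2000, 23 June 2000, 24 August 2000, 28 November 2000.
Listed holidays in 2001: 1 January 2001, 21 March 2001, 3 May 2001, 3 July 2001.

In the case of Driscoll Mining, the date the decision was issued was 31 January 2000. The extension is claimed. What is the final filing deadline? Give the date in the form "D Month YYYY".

14 February 2001

Moving 12 months forward from 31 January 2000 on the corresponding day gives 31 January 2001.
Since 31 January 2001 is a Wednesday and not a holiday, the date is unchanged.
Counting 10 further business days from 31 January 2001 reaches 14 February 2001.
14 February 2001 (Wednesday) is already a business day.
The final due date is 14 February 2001.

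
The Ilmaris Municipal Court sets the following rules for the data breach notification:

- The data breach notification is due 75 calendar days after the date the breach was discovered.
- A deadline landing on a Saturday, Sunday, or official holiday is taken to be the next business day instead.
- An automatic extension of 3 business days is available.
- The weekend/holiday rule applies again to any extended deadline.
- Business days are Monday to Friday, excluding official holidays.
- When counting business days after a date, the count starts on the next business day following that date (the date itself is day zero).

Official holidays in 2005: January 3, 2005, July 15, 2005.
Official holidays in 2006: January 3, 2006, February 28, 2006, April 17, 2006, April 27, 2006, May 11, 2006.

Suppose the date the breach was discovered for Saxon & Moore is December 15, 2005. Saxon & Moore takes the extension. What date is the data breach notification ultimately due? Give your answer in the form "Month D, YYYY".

March 6, 2006

75 calendar days after December 15, 2005 is February 28, 2006.
February 28, 2006 falls on a listed holiday. Rolling to the next business day gives March 1, 2006, a Wednesday.
Counting 3 further business days from March 1, 2006 reaches March 6, 2006.
March 6, 2006 is a Monday and not a listed holiday, so it stands.
The final due date is March 6, 2006.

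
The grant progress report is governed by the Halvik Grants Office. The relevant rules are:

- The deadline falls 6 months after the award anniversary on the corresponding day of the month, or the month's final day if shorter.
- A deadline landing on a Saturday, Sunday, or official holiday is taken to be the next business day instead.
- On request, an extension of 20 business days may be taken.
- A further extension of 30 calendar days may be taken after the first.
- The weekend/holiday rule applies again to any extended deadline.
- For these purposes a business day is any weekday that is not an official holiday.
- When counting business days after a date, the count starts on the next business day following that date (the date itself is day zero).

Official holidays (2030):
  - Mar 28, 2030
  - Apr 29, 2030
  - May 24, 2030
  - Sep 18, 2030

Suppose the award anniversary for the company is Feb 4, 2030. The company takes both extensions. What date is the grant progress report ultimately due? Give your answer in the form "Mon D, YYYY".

6 months from Feb 4, 2030 is Aug 4, 2030.
Because Aug 4, 2030 is a Sunday, the deadline becomes Aug 5, 2030 (Monday).
Applying the 20-business-day extension: 20 business days after Aug 5, 2030 is Sep 2, 2030.
Sep 2, 2030 falls on a Monday, which is a business day, so no adjustment is needed.
Applying the 30-calendar-day extension: Sep 2, 2030 + 30 days = Oct 2, 2030.
Since Oct 2, 2030 is a Wednesday and not a holiday, the date is unchanged.
Final deadline: Oct 2, 2030.

Oct 2, 2030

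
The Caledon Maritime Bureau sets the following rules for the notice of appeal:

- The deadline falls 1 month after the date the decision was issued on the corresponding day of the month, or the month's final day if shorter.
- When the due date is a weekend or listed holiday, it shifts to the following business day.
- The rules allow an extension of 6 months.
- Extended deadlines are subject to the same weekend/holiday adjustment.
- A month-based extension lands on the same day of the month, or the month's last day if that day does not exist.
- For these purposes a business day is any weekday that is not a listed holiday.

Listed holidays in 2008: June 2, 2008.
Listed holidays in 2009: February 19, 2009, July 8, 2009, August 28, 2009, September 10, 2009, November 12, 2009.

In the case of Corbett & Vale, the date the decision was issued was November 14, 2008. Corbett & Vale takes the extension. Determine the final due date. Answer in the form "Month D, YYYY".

June 15, 2009

1 month after November 14, 2008, on the same day of the month, is December 14, 2008.
December 14, 2008 falls on a Sunday. Rolling to the next business day gives December 15, 2008, a Monday.
Add 6 months to December 15, 2008: June 15, 2009.
June 15, 2009 (Monday) is already a business day.
The final due date is June 15, 2009.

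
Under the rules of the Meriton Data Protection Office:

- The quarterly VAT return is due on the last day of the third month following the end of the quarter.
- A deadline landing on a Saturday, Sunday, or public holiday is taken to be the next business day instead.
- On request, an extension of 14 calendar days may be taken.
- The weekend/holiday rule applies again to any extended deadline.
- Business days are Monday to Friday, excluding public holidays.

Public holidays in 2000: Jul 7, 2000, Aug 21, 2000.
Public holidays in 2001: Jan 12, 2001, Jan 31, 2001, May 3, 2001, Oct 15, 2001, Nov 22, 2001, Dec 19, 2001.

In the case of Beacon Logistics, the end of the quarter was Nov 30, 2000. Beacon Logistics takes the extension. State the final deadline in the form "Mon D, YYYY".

Mar 14, 2001

3 months after Nov 30, 2000 is February 2001; that month ends on Feb 28, 2001.
Feb 28, 2001 (Wednesday) is already a business day.
With the 14-day extension, Feb 28, 2001 becomes Mar 14, 2001.
Mar 14, 2001 is a Wednesday and not a listed holiday, so it stands.
Deadline: Mar 14, 2001.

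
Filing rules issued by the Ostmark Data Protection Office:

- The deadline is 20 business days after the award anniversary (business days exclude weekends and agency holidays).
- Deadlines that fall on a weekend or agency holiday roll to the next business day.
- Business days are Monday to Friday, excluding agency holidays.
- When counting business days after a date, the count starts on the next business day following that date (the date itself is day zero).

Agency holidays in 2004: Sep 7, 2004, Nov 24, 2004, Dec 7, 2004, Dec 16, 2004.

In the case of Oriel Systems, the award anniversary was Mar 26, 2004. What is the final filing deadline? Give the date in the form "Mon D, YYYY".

Starting the day after Mar 26, 2004 and counting 20 business days lands on Apr 23, 2004.
Apr 23, 2004 is a Friday and not a listed holiday, so it stands.
Deadline: Apr 23, 2004.

Apr 23, 2004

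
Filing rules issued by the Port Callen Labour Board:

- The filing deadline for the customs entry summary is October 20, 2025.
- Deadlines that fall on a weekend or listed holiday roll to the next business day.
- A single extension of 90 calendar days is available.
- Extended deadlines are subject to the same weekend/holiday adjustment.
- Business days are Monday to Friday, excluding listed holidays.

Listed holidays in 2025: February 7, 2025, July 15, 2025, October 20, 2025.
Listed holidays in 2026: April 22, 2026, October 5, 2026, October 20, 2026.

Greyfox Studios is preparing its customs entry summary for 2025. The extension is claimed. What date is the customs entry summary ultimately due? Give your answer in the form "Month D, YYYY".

January 19, 2026

The stated deadline is October 20, 2025.
October 20, 2025 is a listed holiday; the next business day is October 21, 2025 (Tuesday).
The 90-calendar-day extension moves the deadline from October 21, 2025 to January 19, 2026.
January 19, 2026 falls on a Monday, which is a business day, so no adjustment is needed.
So the filing is due January 19, 2026.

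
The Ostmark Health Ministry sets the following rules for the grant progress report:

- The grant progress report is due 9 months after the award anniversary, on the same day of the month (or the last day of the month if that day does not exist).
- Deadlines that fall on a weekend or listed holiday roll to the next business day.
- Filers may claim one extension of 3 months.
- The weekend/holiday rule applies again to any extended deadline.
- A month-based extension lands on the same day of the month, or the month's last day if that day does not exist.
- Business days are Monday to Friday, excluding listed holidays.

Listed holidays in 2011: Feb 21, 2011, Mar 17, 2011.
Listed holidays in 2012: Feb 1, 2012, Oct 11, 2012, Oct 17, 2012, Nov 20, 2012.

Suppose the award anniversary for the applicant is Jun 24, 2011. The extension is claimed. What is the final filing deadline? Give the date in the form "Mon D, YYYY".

Jun 26, 2012

9 months from Jun 24, 2011 is Mar 24, 2012.
Because Mar 24, 2012 is a Saturday, the deadline becomes Mar 26, 2012 (Monday).
Add 3 months to Mar 26, 2012: Jun 26, 2012.
Jun 26, 2012 is a Tuesday and not a listed holiday, so it stands.
So the filing is due Jun 26, 2012.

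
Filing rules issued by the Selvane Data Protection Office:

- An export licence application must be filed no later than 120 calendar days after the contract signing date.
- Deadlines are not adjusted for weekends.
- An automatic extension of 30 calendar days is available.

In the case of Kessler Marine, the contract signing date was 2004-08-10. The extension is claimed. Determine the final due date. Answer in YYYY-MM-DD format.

2005-01-07

120 calendar days after 2004-08-10 is 2004-12-08.
2004-12-08 is a Wednesday; no weekend or holiday adjustment applies.
The 30-calendar-day extension moves the deadline from 2004-12-08 to 2005-01-07.
No adjustment is made for weekends or holidays, so 2005-01-07 stands.
The final due date is 2005-01-07.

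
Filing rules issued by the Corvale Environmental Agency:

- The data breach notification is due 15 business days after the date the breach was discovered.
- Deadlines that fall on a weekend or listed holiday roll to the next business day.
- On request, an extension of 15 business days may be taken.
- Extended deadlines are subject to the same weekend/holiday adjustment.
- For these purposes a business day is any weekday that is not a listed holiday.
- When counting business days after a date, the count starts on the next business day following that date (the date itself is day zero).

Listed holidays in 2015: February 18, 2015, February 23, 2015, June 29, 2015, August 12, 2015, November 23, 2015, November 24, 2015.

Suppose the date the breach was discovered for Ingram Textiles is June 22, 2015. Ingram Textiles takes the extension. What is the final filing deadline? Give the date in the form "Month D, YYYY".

August 4, 2015

Starting the day after June 22, 2015 and counting 15 business days lands on July 14, 2015.
Since July 14, 2015 is a Tuesday and not a holiday, the date is unchanged.
Applying the 15-business-day extension: 15 business days after July 14, 2015 is August 4, 2015.
August 4, 2015 is a Tuesday and not a listed holiday, so it stands.
Final deadline: August 4, 2015.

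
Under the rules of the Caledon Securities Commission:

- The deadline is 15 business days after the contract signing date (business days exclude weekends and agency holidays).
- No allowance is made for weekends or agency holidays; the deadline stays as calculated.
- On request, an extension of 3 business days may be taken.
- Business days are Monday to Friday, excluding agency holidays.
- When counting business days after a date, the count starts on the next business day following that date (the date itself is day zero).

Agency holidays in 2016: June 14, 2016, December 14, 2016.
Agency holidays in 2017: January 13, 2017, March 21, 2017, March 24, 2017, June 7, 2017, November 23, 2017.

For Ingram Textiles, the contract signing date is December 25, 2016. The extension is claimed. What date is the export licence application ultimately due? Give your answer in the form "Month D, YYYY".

15 business days after December 25, 2016, excluding weekends and holidays, is January 16, 2017.
January 16, 2017 is a Monday; no weekend or holiday adjustment applies.
The 3-business-day extension runs from January 16, 2017 to January 19, 2017.
January 19, 2017 falls on a Thursday. The rules make no weekend/holiday allowance, so it remains January 19, 2017.
Final deadline: January 19, 2017.

January 19, 2017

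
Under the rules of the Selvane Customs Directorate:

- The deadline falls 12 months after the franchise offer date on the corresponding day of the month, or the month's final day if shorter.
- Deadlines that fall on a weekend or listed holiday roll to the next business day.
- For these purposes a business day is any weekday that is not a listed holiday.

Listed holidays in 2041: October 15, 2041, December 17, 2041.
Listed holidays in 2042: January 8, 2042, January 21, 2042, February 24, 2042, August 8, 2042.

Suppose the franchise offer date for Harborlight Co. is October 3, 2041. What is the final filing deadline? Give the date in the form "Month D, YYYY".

12 months after October 3, 2041, on the same day of the month, is October 3, 2042.
October 3, 2042 (Friday) is already a business day.
So the filing is due October 3, 2042.

October 3, 2042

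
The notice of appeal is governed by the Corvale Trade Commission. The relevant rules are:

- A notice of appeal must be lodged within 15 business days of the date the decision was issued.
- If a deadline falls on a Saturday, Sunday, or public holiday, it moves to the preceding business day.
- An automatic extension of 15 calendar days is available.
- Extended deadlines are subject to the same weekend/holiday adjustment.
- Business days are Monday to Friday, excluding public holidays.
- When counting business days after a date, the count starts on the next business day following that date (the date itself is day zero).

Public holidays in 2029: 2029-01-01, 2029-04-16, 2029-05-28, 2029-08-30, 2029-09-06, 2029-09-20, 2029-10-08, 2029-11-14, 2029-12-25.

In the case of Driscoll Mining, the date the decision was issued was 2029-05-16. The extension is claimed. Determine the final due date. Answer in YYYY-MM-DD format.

2029-06-22

15 business days after 2029-05-16, excluding weekends and holidays, is 2029-06-07.
2029-06-07 is a Thursday and not a listed holiday, so it stands.
The 15-calendar-day extension moves the deadline from 2029-06-07 to 2029-06-22.
2029-06-22 falls on a Friday, which is a business day, so no adjustment is needed.
So the filing is due 2029-06-22.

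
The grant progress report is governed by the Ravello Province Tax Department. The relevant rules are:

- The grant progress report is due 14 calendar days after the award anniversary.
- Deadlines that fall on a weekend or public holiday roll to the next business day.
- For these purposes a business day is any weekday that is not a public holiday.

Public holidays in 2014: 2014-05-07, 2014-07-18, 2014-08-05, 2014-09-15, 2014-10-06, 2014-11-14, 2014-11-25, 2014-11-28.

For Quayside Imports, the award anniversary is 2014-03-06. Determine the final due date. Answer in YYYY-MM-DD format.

2014-03-20

14 calendar days after 2014-03-06 is 2014-03-20.
2014-03-20 (Thursday) is already a business day.
So the filing is due 2014-03-20.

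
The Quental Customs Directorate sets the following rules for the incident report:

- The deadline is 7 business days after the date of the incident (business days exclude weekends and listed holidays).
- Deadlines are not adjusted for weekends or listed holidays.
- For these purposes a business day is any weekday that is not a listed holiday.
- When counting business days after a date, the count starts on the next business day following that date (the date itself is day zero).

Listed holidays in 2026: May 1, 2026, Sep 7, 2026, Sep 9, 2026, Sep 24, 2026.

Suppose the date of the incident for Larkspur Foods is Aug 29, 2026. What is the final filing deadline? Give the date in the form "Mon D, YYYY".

Sep 10, 2026

Starting the day after Aug 29, 2026 and counting 7 business days lands on Sep 10, 2026.
No adjustment is made for weekends or holidays, so Sep 10, 2026 stands.
Deadline: Sep 10, 2026.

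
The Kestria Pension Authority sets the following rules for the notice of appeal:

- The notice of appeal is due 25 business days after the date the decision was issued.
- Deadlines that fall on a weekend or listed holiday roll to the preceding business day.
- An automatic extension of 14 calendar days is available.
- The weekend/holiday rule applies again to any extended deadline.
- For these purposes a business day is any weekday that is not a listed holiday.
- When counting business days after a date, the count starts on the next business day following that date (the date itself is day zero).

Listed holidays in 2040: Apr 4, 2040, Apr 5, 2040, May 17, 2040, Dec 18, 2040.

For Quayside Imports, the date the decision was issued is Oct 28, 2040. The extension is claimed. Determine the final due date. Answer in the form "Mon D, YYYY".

Dec 14, 2040

Counting 25 business days after Oct 28, 2040 (skipping weekends and listed holidays) reaches Nov 30, 2040.
Nov 30, 2040 falls on a Friday, which is a business day, so no adjustment is needed.
Add the 14 calendar-day extension to Nov 30, 2040: Dec 14, 2040.
Since Dec 14, 2040 is a Friday and not a holiday, the date is unchanged.
So the filing is due Dec 14, 2040.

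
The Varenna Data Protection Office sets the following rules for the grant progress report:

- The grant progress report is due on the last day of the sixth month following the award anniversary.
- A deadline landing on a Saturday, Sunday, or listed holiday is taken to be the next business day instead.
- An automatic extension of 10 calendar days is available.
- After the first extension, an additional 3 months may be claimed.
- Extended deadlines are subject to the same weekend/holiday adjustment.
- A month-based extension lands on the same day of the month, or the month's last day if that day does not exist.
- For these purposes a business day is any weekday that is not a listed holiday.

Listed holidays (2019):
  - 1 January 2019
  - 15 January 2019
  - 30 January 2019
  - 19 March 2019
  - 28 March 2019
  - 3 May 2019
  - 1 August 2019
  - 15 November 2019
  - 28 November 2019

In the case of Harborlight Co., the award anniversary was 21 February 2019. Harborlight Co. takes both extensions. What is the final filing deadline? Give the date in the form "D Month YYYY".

6 months after 21 February 2019 is August 2019; that month ends on 31 August 2019.
Because 31 August 2019 is a Saturday, the deadline becomes 2 September 2019 (Monday).
With the 10-day extension, 2 September 2019 becomes 12 September 2019.
Since 12 September 2019 is a Thursday and not a holiday, the date is unchanged.
Add 3 months to 12 September 2019: 12 December 2019.
12 December 2019 falls on a Thursday, which is a business day, so no adjustment is needed.
The final due date is 12 December 2019.

12 December 2019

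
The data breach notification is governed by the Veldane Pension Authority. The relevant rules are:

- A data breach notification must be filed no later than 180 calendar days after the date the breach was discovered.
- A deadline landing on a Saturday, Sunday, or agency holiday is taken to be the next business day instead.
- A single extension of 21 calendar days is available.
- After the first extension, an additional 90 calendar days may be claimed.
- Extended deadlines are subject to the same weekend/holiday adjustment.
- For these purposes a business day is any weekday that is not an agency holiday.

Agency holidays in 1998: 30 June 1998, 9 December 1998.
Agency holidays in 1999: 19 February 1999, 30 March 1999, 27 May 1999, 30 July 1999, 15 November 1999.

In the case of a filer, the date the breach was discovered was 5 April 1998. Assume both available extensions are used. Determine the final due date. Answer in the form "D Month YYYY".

180 calendar days after 5 April 1998 is 2 October 1998.
2 October 1998 falls on a Friday, which is a business day, so no adjustment is needed.
Add the 21 calendar-day extension to 2 October 1998: 23 October 1998.
23 October 1998 is a Friday and not a listed holiday, so it stands.
The 90-calendar-day extension moves the deadline from 23 October 1998 to 21 January 1999.
21 January 1999 is a Thursday and not a listed holiday, so it stands.
Deadline: 21 January 1999.

21 January 1999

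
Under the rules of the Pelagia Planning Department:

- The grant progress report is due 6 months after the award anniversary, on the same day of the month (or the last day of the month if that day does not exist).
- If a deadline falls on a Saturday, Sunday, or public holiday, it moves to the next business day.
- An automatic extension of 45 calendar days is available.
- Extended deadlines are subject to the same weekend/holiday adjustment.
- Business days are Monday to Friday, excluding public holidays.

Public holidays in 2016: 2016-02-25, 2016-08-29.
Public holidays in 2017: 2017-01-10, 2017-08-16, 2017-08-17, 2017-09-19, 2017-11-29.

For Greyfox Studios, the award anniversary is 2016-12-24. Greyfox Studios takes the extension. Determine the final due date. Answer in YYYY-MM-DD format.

2017-08-10

6 months from 2016-12-24 is 2017-06-24.
2017-06-24 is a Saturday, so it moves to the next business day, 2017-06-26 (Monday).
Applying the 45-calendar-day extension: 2017-06-26 + 45 days = 2017-08-10.
2017-08-10 (Thursday) is already a business day.
So the filing is due 2017-08-10.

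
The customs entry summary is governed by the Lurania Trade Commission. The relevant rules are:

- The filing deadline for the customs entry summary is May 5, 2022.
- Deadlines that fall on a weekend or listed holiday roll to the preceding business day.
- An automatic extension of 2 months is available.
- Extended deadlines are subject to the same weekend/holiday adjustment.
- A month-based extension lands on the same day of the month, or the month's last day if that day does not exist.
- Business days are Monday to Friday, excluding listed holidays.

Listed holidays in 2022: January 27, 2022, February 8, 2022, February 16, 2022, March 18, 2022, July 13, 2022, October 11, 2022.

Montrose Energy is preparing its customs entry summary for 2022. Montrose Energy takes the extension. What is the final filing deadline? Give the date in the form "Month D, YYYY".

July 5, 2022

The stated deadline is May 5, 2022.
May 5, 2022 is a Thursday and not a listed holiday, so it stands.
Applying the 2 months extension: 2 months after May 5, 2022 is July 5, 2022.
July 5, 2022 falls on a Tuesday, which is a business day, so no adjustment is needed.
The final due date is July 5, 2022.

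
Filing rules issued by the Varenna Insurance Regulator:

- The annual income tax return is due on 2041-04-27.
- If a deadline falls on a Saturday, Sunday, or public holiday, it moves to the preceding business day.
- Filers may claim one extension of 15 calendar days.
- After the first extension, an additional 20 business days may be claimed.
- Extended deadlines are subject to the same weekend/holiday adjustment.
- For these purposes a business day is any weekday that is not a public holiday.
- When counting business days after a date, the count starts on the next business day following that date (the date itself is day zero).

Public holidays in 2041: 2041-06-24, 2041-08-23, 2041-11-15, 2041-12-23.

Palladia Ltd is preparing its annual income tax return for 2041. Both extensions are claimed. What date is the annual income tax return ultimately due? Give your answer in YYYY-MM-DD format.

The statutory due date is 2041-04-27.
2041-04-27 falls on a Saturday. Rolling to the preceding business day gives 2041-04-26, a Friday.
Add the 15 calendar-day extension to 2041-04-26: 2041-05-11.
2041-05-11 is a Saturday, so it moves to the preceding business day, 2041-05-10 (Friday).
The 20-business-day extension runs from 2041-05-10 to 2041-06-07.
2041-06-07 (Friday) is already a business day.
Deadline: 2041-06-07.

2041-06-07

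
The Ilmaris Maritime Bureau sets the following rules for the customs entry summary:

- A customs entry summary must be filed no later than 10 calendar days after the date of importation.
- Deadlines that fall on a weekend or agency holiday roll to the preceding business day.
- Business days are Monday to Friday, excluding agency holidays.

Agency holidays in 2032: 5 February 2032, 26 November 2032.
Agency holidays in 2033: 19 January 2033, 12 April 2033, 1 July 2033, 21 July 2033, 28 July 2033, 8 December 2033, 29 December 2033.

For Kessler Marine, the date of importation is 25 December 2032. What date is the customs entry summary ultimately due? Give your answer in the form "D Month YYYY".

4 January 2033

Adding 10 calendar days to 25 December 2032 gives 4 January 2033.
Since 4 January 2033 is a Tuesday and not a holiday, the date is unchanged.
So the filing is due 4 January 2033.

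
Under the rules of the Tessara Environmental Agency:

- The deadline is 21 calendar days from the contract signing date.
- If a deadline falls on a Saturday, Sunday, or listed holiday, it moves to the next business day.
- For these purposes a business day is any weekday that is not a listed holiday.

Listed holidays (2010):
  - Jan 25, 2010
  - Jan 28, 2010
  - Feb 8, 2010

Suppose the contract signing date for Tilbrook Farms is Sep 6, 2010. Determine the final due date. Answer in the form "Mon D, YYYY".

Adding 21 calendar days to Sep 6, 2010 gives Sep 27, 2010.
Sep 27, 2010 falls on a Monday, which is a business day, so no adjustment is needed.
Deadline: Sep 27, 2010.

Sep 27, 2010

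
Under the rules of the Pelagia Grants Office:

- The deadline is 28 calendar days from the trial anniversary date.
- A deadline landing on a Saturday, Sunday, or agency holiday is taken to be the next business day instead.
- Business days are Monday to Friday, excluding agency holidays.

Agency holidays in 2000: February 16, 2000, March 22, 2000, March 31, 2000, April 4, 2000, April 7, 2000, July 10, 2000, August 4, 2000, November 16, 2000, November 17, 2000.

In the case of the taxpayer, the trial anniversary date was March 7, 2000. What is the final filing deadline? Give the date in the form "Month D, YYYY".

April 5, 2000

Adding 28 calendar days to March 7, 2000 gives April 4, 2000.
April 4, 2000 is a listed holiday; the next business day is April 5, 2000 (Wednesday).
The final due date is April 5, 2000.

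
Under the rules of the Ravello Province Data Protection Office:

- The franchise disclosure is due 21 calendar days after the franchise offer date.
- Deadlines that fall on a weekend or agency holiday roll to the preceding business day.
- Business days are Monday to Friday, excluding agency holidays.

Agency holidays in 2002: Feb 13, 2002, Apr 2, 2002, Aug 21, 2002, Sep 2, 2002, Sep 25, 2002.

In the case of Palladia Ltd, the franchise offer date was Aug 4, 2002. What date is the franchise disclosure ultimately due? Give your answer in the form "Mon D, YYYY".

Aug 23, 2002

21 calendar days after Aug 4, 2002 is Aug 25, 2002.
Aug 25, 2002 falls on a Sunday. Rolling to the preceding business day gives Aug 23, 2002, a Friday.
Final deadline: Aug 23, 2002.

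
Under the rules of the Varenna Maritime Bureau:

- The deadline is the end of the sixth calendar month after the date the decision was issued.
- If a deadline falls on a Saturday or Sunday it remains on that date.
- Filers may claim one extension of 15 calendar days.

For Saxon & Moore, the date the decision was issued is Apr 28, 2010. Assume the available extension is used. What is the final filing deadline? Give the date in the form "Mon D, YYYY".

6 months after Apr 28, 2010 falls in October 2010; the last day of that month is Oct 31, 2010.
Oct 31, 2010 is a Sunday; no weekend or holiday adjustment applies.
Add the 15 calendar-day extension to Oct 31, 2010: Nov 15, 2010.
Nov 15, 2010 falls on a Monday. The rules make no weekend/holiday allowance, so it remains Nov 15, 2010.
Final deadline: Nov 15, 2010.

Nov 15, 2010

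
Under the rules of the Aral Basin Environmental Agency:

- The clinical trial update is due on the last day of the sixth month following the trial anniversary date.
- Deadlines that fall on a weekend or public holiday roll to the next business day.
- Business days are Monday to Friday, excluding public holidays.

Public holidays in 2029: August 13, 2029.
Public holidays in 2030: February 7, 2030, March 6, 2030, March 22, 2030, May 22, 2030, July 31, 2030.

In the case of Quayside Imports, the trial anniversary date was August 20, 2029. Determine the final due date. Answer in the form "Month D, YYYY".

6 months after August 20, 2029 is February 2030; that month ends on February 28, 2030.
February 28, 2030 is a Thursday and not a listed holiday, so it stands.
The final due date is February 28, 2030.

February 28, 2030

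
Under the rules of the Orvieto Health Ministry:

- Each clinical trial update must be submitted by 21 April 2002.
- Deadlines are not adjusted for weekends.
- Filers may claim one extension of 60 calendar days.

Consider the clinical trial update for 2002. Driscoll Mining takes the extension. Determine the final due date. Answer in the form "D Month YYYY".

The statutory due date is 21 April 2002.
21 April 2002 falls on a Sunday. The rules make no weekend/holiday allowance, so it remains 21 April 2002.
The 60-calendar-day extension moves the deadline from 21 April 2002 to 20 June 2002.
No adjustment is made for weekends or holidays, so 20 June 2002 stands.
Deadline: 20 June 2002.

20 June 2002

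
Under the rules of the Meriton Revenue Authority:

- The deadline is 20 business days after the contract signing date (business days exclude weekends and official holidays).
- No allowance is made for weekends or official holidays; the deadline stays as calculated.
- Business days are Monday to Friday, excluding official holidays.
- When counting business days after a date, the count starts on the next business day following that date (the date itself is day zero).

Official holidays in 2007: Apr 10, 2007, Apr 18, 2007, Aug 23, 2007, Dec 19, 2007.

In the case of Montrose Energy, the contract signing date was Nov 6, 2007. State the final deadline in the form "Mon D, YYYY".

Dec 4, 2007

20 business days after Nov 6, 2007, excluding weekends and holidays, is Dec 4, 2007.
Dec 4, 2007 is a Tuesday; no weekend or holiday adjustment applies.
So the filing is due Dec 4, 2007.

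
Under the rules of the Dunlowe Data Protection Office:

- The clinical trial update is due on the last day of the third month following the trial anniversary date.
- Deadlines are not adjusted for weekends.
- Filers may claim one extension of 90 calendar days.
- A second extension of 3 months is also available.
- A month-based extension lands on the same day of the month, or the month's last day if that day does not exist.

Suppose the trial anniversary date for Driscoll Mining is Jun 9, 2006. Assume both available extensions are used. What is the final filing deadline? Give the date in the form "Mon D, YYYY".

The third month after Jun 9, 2006 is September 2006, whose last day is Sep 30, 2006.
Sep 30, 2006 is a Saturday; no weekend or holiday adjustment applies.
Add the 90 calendar-day extension to Sep 30, 2006: Dec 29, 2006.
Dec 29, 2006 is a Friday; no weekend or holiday adjustment applies.
The 3 months extension carries Dec 29, 2006 to Mar 29, 2007.
Mar 29, 2007 is a Thursday; no weekend or holiday adjustment applies.
The final due date is Mar 29, 2007.

Mar 29, 2007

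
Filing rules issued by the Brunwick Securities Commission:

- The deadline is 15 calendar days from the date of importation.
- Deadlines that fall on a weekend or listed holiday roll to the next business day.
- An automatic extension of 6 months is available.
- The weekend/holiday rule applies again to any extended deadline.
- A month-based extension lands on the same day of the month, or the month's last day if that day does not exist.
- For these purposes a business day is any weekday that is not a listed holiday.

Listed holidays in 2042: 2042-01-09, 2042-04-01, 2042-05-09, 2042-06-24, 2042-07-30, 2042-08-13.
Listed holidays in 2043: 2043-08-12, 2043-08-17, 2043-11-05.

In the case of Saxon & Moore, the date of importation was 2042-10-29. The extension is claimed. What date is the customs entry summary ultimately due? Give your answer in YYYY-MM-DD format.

Adding 15 calendar days to 2042-10-29 gives 2042-11-13.
2042-11-13 falls on a Thursday, which is a business day, so no adjustment is needed.
Add 6 months to 2042-11-13: 2043-05-13.
2043-05-13 is a Wednesday and not a listed holiday, so it stands.
Final deadline: 2043-05-13.

2043-05-13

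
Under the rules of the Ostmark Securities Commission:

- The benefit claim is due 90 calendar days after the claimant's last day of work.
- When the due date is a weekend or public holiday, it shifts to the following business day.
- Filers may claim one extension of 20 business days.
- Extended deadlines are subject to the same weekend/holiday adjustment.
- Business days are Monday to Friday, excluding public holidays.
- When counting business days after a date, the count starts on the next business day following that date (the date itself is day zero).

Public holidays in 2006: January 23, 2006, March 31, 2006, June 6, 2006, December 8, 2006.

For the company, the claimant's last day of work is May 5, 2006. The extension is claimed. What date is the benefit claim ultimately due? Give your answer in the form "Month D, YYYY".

August 31, 2006

From May 5, 2006, 90 calendar days later is August 3, 2006.
August 3, 2006 falls on a Thursday, which is a business day, so no adjustment is needed.
Counting 20 further business days from August 3, 2006 reaches August 31, 2006.
August 31, 2006 falls on a Thursday, which is a business day, so no adjustment is needed.
So the filing is due August 31, 2006.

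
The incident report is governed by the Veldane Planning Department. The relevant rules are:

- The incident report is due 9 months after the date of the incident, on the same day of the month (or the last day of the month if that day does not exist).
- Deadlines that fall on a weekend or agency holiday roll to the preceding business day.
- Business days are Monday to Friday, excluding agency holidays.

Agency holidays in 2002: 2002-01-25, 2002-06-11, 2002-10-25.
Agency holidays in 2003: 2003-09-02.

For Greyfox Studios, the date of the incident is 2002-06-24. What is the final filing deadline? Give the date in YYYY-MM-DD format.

9 months after 2002-06-24, on the same day of the month, is 2003-03-24.
Since 2003-03-24 is a Monday and not a holiday, the date is unchanged.
Final deadline: 2003-03-24.

2003-03-24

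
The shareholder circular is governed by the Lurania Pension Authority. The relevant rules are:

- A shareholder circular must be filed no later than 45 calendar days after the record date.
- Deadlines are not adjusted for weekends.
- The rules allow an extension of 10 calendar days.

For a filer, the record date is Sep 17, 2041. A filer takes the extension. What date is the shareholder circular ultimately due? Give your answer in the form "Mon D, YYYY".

Nov 11, 2041

Adding 45 calendar days to Sep 17, 2041 gives Nov 1, 2041.
Nov 1, 2041 is a Friday; no weekend or holiday adjustment applies.
The 10-calendar-day extension moves the deadline from Nov 1, 2041 to Nov 11, 2041.
Nov 11, 2041 is a Monday; no weekend or holiday adjustment applies.
Final deadline: Nov 11, 2041.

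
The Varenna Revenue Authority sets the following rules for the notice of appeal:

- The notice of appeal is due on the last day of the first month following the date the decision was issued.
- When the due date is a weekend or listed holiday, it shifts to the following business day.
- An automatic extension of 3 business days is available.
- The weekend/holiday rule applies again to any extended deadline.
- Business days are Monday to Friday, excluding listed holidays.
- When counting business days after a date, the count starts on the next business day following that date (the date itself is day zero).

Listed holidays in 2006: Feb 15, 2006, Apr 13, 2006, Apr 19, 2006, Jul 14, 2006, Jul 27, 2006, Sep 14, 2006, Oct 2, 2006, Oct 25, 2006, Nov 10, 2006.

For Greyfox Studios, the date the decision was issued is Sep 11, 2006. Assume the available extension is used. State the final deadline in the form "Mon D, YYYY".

1 month after Sep 11, 2006 is October 2006; that month ends on Oct 31, 2006.
Since Oct 31, 2006 is a Tuesday and not a holiday, the date is unchanged.
Applying the 3-business-day extension: 3 business days after Oct 31, 2006 is Nov 3, 2006.
Nov 3, 2006 falls on a Friday, which is a business day, so no adjustment is needed.
Deadline: Nov 3, 2006.

Nov 3, 2006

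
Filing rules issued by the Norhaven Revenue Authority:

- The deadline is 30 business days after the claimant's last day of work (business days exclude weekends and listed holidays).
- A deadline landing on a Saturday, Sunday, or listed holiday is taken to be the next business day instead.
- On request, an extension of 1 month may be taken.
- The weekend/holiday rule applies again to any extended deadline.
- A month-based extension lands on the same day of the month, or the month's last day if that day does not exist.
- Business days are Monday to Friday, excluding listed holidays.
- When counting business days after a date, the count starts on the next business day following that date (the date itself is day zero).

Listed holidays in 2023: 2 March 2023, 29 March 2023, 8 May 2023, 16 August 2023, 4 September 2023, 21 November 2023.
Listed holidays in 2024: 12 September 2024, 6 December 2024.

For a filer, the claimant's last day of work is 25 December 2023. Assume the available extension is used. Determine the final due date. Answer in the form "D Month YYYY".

5 March 2024

Starting the day after 25 December 2023 and counting 30 business days lands on 5 February 2024.
5 February 2024 falls on a Monday, which is a business day, so no adjustment is needed.
Add 1 month to 5 February 2024: 5 March 2024.
5 March 2024 is a Tuesday and not a listed holiday, so it stands.
The final due date is 5 March 2024.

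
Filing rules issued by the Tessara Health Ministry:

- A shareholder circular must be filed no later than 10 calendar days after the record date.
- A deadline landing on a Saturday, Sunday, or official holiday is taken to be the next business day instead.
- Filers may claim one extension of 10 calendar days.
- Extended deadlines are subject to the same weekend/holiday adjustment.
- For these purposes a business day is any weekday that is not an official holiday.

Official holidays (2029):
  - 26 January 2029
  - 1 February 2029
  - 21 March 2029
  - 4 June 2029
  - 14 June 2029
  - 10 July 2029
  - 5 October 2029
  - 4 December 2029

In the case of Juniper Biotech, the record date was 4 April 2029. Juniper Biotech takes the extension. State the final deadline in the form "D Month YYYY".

26 April 2029

From 4 April 2029, 10 calendar days later is 14 April 2029.
Because 14 April 2029 is a Saturday, the deadline becomes 16 April 2029 (Monday).
Add the 10 calendar-day extension to 16 April 2029: 26 April 2029.
26 April 2029 (Thursday) is already a business day.
The final due date is 26 April 2029.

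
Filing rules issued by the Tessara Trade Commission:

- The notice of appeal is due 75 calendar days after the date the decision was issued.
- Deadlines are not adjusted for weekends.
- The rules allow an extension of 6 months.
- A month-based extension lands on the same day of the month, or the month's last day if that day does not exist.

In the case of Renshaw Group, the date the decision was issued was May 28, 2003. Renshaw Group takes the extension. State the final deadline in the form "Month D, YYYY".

February 11, 2004

From May 28, 2003, 75 calendar days later is August 11, 2003.
August 11, 2003 falls on a Monday. The rules make no weekend/holiday allowance, so it remains August 11, 2003.
Applying the 6 months extension: 6 months after August 11, 2003 is February 11, 2004.
No adjustment is made for weekends or holidays, so February 11, 2004 stands.
Deadline: February 11, 2004.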